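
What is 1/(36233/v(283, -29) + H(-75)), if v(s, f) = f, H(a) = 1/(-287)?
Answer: -8323/10398900 ≈ -0.00080037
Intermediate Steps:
H(a) = -1/287
1/(36233/v(283, -29) + H(-75)) = 1/(36233/(-29) - 1/287) = 1/(36233*(-1/29) - 1/287) = 1/(-36233/29 - 1/287) = 1/(-10398900/8323) = -8323/10398900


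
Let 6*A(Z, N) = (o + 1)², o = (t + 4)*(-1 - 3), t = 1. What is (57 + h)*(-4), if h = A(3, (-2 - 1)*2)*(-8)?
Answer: 5092/3 ≈ 1697.3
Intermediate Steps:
o = -20 (o = (1 + 4)*(-1 - 3) = 5*(-4) = -20)
A(Z, N) = 361/6 (A(Z, N) = (-20 + 1)²/6 = (⅙)*(-19)² = (⅙)*361 = 361/6)
h = -1444/3 (h = (361/6)*(-8) = -1444/3 ≈ -481.33)
(57 + h)*(-4) = (57 - 1444/3)*(-4) = -1273/3*(-4) = 5092/3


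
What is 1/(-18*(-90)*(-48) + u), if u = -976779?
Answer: -1/1054539 ≈ -9.4828e-7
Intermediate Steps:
1/(-18*(-90)*(-48) + u) = 1/(-18*(-90)*(-48) - 976779) = 1/(1620*(-48) - 976779) = 1/(-77760 - 976779) = 1/(-1054539) = -1/1054539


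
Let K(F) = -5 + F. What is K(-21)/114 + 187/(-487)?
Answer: -16990/27759 ≈ -0.61205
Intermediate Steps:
K(-21)/114 + 187/(-487) = (-5 - 21)/114 + 187/(-487) = -26*1/114 + 187*(-1/487) = -13/57 - 187/487 = -16990/27759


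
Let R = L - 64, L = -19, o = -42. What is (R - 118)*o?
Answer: 8442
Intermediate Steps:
R = -83 (R = -19 - 64 = -83)
(R - 118)*o = (-83 - 118)*(-42) = -201*(-42) = 8442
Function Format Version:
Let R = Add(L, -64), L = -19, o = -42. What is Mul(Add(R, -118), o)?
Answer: 8442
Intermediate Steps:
R = -83 (R = Add(-19, -64) = -83)
Mul(Add(R, -118), o) = Mul(Add(-83, -118), -42) = Mul(-201, -42) = 8442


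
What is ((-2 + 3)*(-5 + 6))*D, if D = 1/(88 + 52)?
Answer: 1/140 ≈ 0.0071429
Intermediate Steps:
D = 1/140 ≈ 0.0071429
((-2 + 3)*(-5 + 6))*D = ((-2 + 3)*(-5 + 6))*(1/140) = (1*1)*(1/140) = 1*(1/140) = 1/140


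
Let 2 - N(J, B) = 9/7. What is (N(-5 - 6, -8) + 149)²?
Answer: 1098304/49 ≈ 22414.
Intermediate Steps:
N(J, B) = 5/7 (N(J, B) = 2 - 9/7 = 5/7)
(N(-5 - 6, -8) + 149)² = (5/7 + 149)² = (1048/7)² = 1098304/49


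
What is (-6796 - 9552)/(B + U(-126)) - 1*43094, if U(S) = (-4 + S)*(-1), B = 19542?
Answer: -211940379/4918 ≈ -43095.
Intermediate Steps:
U(S) = 4 - S
(-6796 - 9552)/(B + U(-126)) - 1*43094 = (-6796 - 9552)/(19542 + (4 - 1*(-126))) - 1*43094 = -16348/(19542 + (4 + 126)) - 43094 = -16348/(19542 + 130) - 43094 = -16348/19672 - 43094 = -16348*1/19672 - 43094 = -4087/4918 - 43094 = -211940379/4918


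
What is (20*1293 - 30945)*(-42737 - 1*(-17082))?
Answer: 130455675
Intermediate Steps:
(20*1293 - 30945)*(-42737 - 1*(-17082)) = (25860 - 30945)*(-42737 + 17082) = -5085*(-25655) = 130455675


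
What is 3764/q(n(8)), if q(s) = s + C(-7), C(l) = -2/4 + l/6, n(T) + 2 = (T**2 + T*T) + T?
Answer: 11292/397 ≈ 28.443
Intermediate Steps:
n(T) = -2 + T + 2*T**2 (n(T) = -2 + ((T**2 + T*T) + T) = -2 + ((T**2 + T**2) + T) = -2 + (2*T**2 + T) = -2 + (T + 2*T**2) = -2 + T + 2*T**2)
C(l) = -1/2 + l/6 (C(l) = -2*1/4 + l*(1/6) = -1/2 + l/6)
q(s) = -5/3 + s (q(s) = s + (-1/2 + (1/6)*(-7)) = s + (-1/2 - 7/6) = s - 5/3 = -5/3 + s)
3764/q(n(8)) = 3764/(-5/3 + (-2 + 8 + 2*8**2)) = 3764/(-5/3 + (-2 + 8 + 2*64)) = 3764/(-5/3 + (-2 + 8 + 128)) = 3764/(-5/3 + 134) = 3764/(397/3) = 3764*(3/397) = 11292/397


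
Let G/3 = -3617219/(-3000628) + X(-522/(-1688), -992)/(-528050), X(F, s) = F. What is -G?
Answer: -1209075300664419/334325620849400 ≈ -3.6165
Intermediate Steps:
G = 1209075300664419/334325620849400 (G = 3*(-3617219/(-3000628) - 522/(-1688)/(-528050)) = 3*(-3617219*(-1/3000628) - 522*(-1/1688)*(-1/528050)) = 3*(3617219/3000628 + (261/844)*(-1/528050)) = 3*(3617219/3000628 - 261/445674200) = 3*(403025100221473/334325620849400) = 1209075300664419/334325620849400 ≈ 3.6165)
-G = -1*1209075300664419/334325620849400 = -1209075300664419/334325620849400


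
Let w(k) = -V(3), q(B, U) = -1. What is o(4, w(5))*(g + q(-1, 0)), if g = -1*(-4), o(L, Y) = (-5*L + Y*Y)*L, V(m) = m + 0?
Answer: -132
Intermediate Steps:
V(m) = m
w(k) = -3 (w(k) = -1*3 = -3)
o(L, Y) = L*(Y² - 5*L) (o(L, Y) = (-5*L + Y²)*L = (Y² - 5*L)*L = L*(Y² - 5*L))
g = 4
o(4, w(5))*(g + q(-1, 0)) = (4*((-3)² - 5*4))*(4 - 1) = (4*(9 - 20))*3 = (4*(-11))*3 = -44*3 = -132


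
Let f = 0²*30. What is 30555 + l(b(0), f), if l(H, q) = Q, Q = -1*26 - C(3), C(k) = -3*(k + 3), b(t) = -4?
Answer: 30547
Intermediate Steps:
f = 0 (f = 0*30 = 0)
C(k) = -9 - 3*k (C(k) = -3*(3 + k) = -9 - 3*k)
Q = -8 (Q = -1*26 - (-9 - 3*3) = -26 - (-9 - 9) = -26 - 1*(-18) = -26 + 18 = -8)
l(H, q) = -8
30555 + l(b(0), f) = 30555 - 8 = 30547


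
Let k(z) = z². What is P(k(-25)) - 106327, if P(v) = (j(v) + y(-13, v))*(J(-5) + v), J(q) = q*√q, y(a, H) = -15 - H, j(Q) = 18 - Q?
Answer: -885702 + 6235*I*√5 ≈ -8.857e+5 + 13942.0*I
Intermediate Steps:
J(q) = q^(3/2)
P(v) = (3 - 2*v)*(v - 5*I*√5) (P(v) = ((18 - v) + (-15 - v))*((-5)^(3/2) + v) = (3 - 2*v)*(-5*I*√5 + v) = (3 - 2*v)*(v - 5*I*√5))
P(k(-25)) - 106327 = (-2*((-25)²)² + 3*(-25)² - 15*I*√5 + 10*I*(-25)²*√5) - 106327 = (-2*625² + 3*625 - 15*I*√5 + 10*I*625*√5) - 106327 = (-2*390625 + 1875 - 15*I*√5 + 6250*I*√5) - 106327 = (-781250 + 1875 - 15*I*√5 + 6250*I*√5) - 106327 = (-779375 + 6235*I*√5) - 106327 = -885702 + 6235*I*√5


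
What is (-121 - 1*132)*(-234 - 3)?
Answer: 59961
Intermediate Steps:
(-121 - 1*132)*(-234 - 3) = (-121 - 132)*(-237) = -253*(-237) = 59961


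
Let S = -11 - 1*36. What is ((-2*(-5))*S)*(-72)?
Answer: 33840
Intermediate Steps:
S = -47 (S = -11 - 36 = -47)
((-2*(-5))*S)*(-72) = (-2*(-5)*(-47))*(-72) = (10*(-47))*(-72) = -470*(-72) = 33840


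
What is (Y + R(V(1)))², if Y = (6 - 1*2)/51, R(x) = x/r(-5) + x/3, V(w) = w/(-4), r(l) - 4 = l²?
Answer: 400/2187441 ≈ 0.00018286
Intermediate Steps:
r(l) = 4 + l²
V(w) = -w/4 (V(w) = w*(-¼) = -w/4)
R(x) = 32*x/87 (R(x) = x/(4 + (-5)²) + x/3 = x/(4 + 25) + x*(⅓) = x/29 + x/3 = 32*x/87)
Y = 4/51 (Y = (6 - 2)*(1/51) = 4*(1/51) = 4/51 ≈ 0.078431)
(Y + R(V(1)))² = (4/51 + 32*(-¼*1)/87)² = (4/51 + (32/87)*(-¼))² = (4/51 - 8/87)² = (-20/1479)² = 400/2187441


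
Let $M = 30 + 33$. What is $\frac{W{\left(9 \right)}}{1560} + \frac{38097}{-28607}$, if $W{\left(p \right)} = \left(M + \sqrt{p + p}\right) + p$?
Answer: $- \frac{2390484}{1859455} + \frac{\sqrt{2}}{520} \approx -1.2829$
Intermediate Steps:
$M = 63$
$W{\left(p \right)} = 63 + p + \sqrt{2} \sqrt{p}$ ($W{\left(p \right)} = \left(63 + \sqrt{p + p}\right) + p = \left(63 + \sqrt{2 p}\right) + p = \left(63 + \sqrt{2} \sqrt{p}\right) + p = 63 + p + \sqrt{2} \sqrt{p}$)
$\frac{W{\left(9 \right)}}{1560} + \frac{38097}{-28607} = \frac{63 + 9 + \sqrt{2} \sqrt{9}}{1560} + \frac{38097}{-28607} = \left(63 + 9 + \sqrt{2} \cdot 3\right) \frac{1}{1560} + 38097 \left(- \frac{1}{28607}\right) = \left(63 + 9 + 3 \sqrt{2}\right) \frac{1}{1560} - \frac{38097}{28607} = \left(72 + 3 \sqrt{2}\right) \frac{1}{1560} - \frac{38097}{28607} = \left(\frac{3}{65} + \frac{\sqrt{2}}{520}\right) - \frac{38097}{28607} = - \frac{2390484}{1859455} + \frac{\sqrt{2}}{520}$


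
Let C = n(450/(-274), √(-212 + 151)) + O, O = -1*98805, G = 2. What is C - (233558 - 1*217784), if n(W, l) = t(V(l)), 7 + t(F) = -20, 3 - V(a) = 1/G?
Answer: -114606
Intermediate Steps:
V(a) = 5/2 (V(a) = 3 - 1/2 = 3 - 1*½ = 3 - ½ = 5/2)
t(F) = -27 (t(F) = -7 - 20 = -27)
O = -98805
n(W, l) = -27
C = -98832 (C = -27 - 98805 = -98832)
C - (233558 - 1*217784) = -98832 - (233558 - 1*217784) = -98832 - (233558 - 217784) = -98832 - 1*15774 = -98832 - 15774 = -114606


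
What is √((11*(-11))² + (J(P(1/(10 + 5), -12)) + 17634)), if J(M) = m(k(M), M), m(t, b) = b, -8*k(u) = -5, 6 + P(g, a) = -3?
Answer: √32266 ≈ 179.63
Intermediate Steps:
P(g, a) = -9 (P(g, a) = -6 - 3 = -9)
k(u) = 5/8 (k(u) = -⅛*(-5) = 5/8)
J(M) = M
√((11*(-11))² + (J(P(1/(10 + 5), -12)) + 17634)) = √((11*(-11))² + (-9 + 17634)) = √((-121)² + 17625) = √(14641 + 17625) = √32266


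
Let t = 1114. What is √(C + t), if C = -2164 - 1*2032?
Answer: I*√3082 ≈ 55.516*I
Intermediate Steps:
C = -4196 (C = -2164 - 2032 = -4196)
√(C + t) = √(-4196 + 1114) = √(-3082) = I*√3082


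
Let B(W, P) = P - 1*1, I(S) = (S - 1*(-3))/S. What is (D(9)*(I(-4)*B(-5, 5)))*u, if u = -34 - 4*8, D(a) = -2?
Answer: 132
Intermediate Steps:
I(S) = (3 + S)/S (I(S) = (S + 3)/S = (3 + S)/S)
B(W, P) = -1 + P (B(W, P) = P - 1 = -1 + P)
u = -66 (u = -34 - 1*32 = -34 - 32 = -66)
(D(9)*(I(-4)*B(-5, 5)))*u = -2*(3 - 4)/(-4)*(-1 + 5)*(-66) = -2*(-1/4*(-1))*4*(-66) = -4/2*(-66) = -2*1*(-66) = -2*(-66) = 132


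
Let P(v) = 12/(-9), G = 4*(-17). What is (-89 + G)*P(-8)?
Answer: 628/3 ≈ 209.33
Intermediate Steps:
G = -68
P(v) = -4/3 (P(v) = 12*(-⅑) = -4/3)
(-89 + G)*P(-8) = (-89 - 68)*(-4/3) = -157*(-4/3) = 628/3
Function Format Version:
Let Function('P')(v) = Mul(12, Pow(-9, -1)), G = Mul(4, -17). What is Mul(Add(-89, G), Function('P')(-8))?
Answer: Rational(628, 3) ≈ 209.33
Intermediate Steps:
G = -68
Function('P')(v) = Rational(-4, 3) (Function('P')(v) = Mul(12, Rational(-1, 9)) = Rational(-4, 3))
Mul(Add(-89, G), Function('P')(-8)) = Mul(Add(-89, -68), Rational(-4, 3)) = Mul(-157, Rational(-4, 3)) = Rational(628, 3)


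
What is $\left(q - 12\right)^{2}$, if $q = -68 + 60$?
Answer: $400$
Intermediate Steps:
$q = -8$
$\left(q - 12\right)^{2} = \left(-8 - 12\right)^{2} = \left(-20\right)^{2} = 400$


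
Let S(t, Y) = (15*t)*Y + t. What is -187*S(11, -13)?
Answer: 399058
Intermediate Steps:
S(t, Y) = t + 15*Y*t (S(t, Y) = 15*Y*t + t = t + 15*Y*t)
-187*S(11, -13) = -2057*(1 + 15*(-13)) = -2057*(1 - 195) = -2057*(-194) = -187*(-2134) = 399058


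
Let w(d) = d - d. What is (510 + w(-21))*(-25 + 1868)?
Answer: 939930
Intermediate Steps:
w(d) = 0
(510 + w(-21))*(-25 + 1868) = (510 + 0)*(-25 + 1868) = 510*1843 = 939930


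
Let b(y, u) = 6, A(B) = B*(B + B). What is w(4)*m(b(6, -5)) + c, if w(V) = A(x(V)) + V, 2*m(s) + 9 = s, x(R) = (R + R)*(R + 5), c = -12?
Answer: -15570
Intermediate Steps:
x(R) = 2*R*(5 + R) (x(R) = (2*R)*(5 + R) = 2*R*(5 + R))
A(B) = 2*B² (A(B) = B*(2*B) = 2*B²)
m(s) = -9/2 + s/2
w(V) = V + 8*V²*(5 + V)² (w(V) = 2*(2*V*(5 + V))² + V = 2*(4*V²*(5 + V)²) + V = 8*V²*(5 + V)² + V = V + 8*V²*(5 + V)²)
w(4)*m(b(6, -5)) + c = (4*(1 + 8*4*(5 + 4)²))*(-9/2 + (½)*6) - 12 = (4*(1 + 8*4*9²))*(-9/2 + 3) - 12 = (4*(1 + 8*4*81))*(-3/2) - 12 = (4*(1 + 2592))*(-3/2) - 12 = (4*2593)*(-3/2) - 12 = 10372*(-3/2) - 12 = -15558 - 12 = -15570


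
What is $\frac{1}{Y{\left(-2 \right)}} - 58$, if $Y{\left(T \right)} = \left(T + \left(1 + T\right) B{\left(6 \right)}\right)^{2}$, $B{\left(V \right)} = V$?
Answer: $- \frac{3711}{64} \approx -57.984$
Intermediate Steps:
$Y{\left(T \right)} = \left(6 + 7 T\right)^{2}$ ($Y{\left(T \right)} = \left(T + \left(1 + T\right) 6\right)^{2} = \left(T + \left(6 + 6 T\right)\right)^{2} = \left(6 + 7 T\right)^{2}$)
$\frac{1}{Y{\left(-2 \right)}} - 58 = \frac{1}{\left(6 + 7 \left(-2\right)\right)^{2}} - 58 = \frac{1}{\left(6 - 14\right)^{2}} - 58 = \frac{1}{\left(-8\right)^{2}} - 58 = \frac{1}{64} - 58 = - \frac{3711}{64}$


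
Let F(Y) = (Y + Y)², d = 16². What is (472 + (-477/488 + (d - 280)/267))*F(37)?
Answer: 28000905843/10858 ≈ 2.5788e+6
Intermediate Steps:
d = 256
F(Y) = 4*Y² (F(Y) = (2*Y)² = 4*Y²)
(472 + (-477/488 + (d - 280)/267))*F(37) = (472 + (-477/488 + (256 - 280)/267))*(4*37²) = (472 + (-477*1/488 - 24*1/267))*(4*1369) = (472 + (-477/488 - 8/89))*5476 = (472 - 46357/43432)*5476 = (20453547/43432)*5476 = 28000905843/10858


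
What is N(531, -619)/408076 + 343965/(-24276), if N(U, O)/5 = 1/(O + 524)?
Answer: -111121391239/7842608606 ≈ -14.169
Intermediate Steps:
N(U, O) = 5/(524 + O) (N(U, O) = 5/(O + 524) = 5/(524 + O))
N(531, -619)/408076 + 343965/(-24276) = (5/(524 - 619))/408076 + 343965/(-24276) = (5/(-95))*(1/408076) + 343965*(-1/24276) = (5*(-1/95))*(1/408076) - 114655/8092 = -1/19*1/408076 - 114655/8092 = -1/7753444 - 114655/8092 = -111121391239/7842608606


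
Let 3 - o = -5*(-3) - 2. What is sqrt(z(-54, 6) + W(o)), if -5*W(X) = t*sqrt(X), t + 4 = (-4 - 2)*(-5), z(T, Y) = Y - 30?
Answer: sqrt(-600 - 130*I*sqrt(10))/5 ≈ 1.5958 - 5.1523*I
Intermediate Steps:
z(T, Y) = -30 + Y
o = -10 (o = 3 - (-5*(-3) - 2) = 3 - (15 - 2) = 3 - 1*13 = 3 - 13 = -10)
t = 26 (t = -4 + (-4 - 2)*(-5) = -4 - 6*(-5) = -4 + 30 = 26)
W(X) = -26*sqrt(X)/5
sqrt(z(-54, 6) + W(o)) = sqrt((-30 + 6) - 26*I*sqrt(10)/5) = sqrt(-24 - 26*I*sqrt(10)/5)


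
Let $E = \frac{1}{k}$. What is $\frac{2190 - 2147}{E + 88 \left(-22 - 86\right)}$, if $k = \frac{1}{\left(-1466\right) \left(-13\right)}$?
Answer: $\frac{43}{9554} \approx 0.0045007$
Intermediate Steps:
$k = \frac{1}{19058} \approx 5.2471 \cdot 10^{-5}$
$E = 19058$ ($E = \frac{1}{\frac{1}{19058}} = 19058$)
$\frac{2190 - 2147}{E + 88 \left(-22 - 86\right)} = \frac{2190 - 2147}{19058 + 88 \left(-22 - 86\right)} = \frac{43}{19058 + 88 \left(-108\right)} = \frac{43}{19058 - 9504} = \frac{43}{9554}$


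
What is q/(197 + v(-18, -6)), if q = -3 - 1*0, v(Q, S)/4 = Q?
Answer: -3/125 ≈ -0.024000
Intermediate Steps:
v(Q, S) = 4*Q
q = -3 (q = -3 + 0 = -3)
q/(197 + v(-18, -6)) = -3/(197 + 4*(-18)) = -3/(197 - 72) = -3/125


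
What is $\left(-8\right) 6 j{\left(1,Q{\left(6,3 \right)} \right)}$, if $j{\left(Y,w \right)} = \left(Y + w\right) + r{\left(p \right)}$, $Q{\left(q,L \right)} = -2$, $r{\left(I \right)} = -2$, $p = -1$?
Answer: $144$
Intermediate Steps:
$j{\left(Y,w \right)} = -2 + Y + w$ ($j{\left(Y,w \right)} = \left(Y + w\right) - 2 = -2 + Y + w$)
$\left(-8\right) 6 j{\left(1,Q{\left(6,3 \right)} \right)} = \left(-8\right) 6 \left(-2 + 1 - 2\right) = \left(-48\right) \left(-3\right) = 144$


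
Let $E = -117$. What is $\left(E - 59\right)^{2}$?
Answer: $30976$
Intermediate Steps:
$\left(E - 59\right)^{2} = \left(-117 - 59\right)^{2} = \left(-176\right)^{2} = 30976$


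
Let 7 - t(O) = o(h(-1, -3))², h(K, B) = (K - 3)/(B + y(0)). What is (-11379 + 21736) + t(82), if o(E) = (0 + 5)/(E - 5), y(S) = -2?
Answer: 4569899/441 ≈ 10363.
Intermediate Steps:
h(K, B) = (-3 + K)/(-2 + B) (h(K, B) = (K - 3)/(B - 2) = (-3 + K)/(-2 + B))
o(E) = 5/(-5 + E)
t(O) = 2462/441 (t(O) = 7 - (5/(-5 + (-3 - 1)/(-2 - 3)))² = 7 - (5/(-5 - 4/(-5)))² = 7 - (5/(-5 - ⅕*(-4)))² = 7 - (5/(-5 + ⅘))² = 7 - (5/(-21/5))² = 7 - (5*(-5/21))² = 7 - (-25/21)² = 7 - 1*625/441 = 7 - 625/441 = 2462/441)
(-11379 + 21736) + t(82) = (-11379 + 21736) + 2462/441 = 10357 + 2462/441 = 4569899/441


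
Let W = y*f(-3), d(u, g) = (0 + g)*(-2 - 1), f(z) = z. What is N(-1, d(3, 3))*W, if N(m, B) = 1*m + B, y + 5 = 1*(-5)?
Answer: -300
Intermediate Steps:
d(u, g) = -3*g (d(u, g) = g*(-3) = -3*g)
y = -10 (y = -5 + 1*(-5) = -5 - 5 = -10)
N(m, B) = B + m (N(m, B) = m + B = B + m)
W = 30 (W = -10*(-3) = 30)
N(-1, d(3, 3))*W = (-3*3 - 1)*30 = (-9 - 1)*30 = -10*30 = -300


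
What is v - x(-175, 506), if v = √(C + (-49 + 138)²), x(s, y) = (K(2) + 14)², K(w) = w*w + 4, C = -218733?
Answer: -484 + 2*I*√52703 ≈ -484.0 + 459.14*I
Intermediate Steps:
K(w) = 4 + w² (K(w) = w² + 4 = 4 + w²)
x(s, y) = 484 (x(s, y) = ((4 + 2²) + 14)² = ((4 + 4) + 14)² = (8 + 14)² = 22² = 484)
v = 2*I*√52703 (v = √(-218733 + (-49 + 138)²) = √(-218733 + 89²) = √(-218733 + 7921) = √(-210812) = 2*I*√52703 ≈ 459.14*I)
v - x(-175, 506) = 2*I*√52703 - 1*484 = 2*I*√52703 - 484 = -484 + 2*I*√52703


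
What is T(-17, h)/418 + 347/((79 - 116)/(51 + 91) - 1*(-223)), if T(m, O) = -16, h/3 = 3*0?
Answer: 10045234/6610461 ≈ 1.5196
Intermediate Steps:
h = 0 (h = 3*(3*0) = 3*0 = 0)
T(-17, h)/418 + 347/((79 - 116)/(51 + 91) - 1*(-223)) = -16/418 + 347/((79 - 116)/(51 + 91) - 1*(-223)) = -16*1/418 + 347/(-37/142 + 223) = -8/209 + 347/(-37*1/142 + 223) = -8/209 + 347/(-37/142 + 223) = -8/209 + 347/(31629/142) = -8/209 + 347*(142/31629) = -8/209 + 49274/31629 = 10045234/6610461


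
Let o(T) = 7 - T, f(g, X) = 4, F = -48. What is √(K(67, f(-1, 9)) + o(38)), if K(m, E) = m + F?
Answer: 2*I*√3 ≈ 3.4641*I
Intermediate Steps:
K(m, E) = -48 + m (K(m, E) = m - 48 = -48 + m)
√(K(67, f(-1, 9)) + o(38)) = √((-48 + 67) + (7 - 1*38)) = √(19 + (7 - 38)) = √(19 - 31) = √(-12) = 2*I*√3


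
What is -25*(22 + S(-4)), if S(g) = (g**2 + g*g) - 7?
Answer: -1175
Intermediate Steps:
S(g) = -7 + 2*g**2 (S(g) = (g**2 + g**2) - 7 = 2*g**2 - 7 = -7 + 2*g**2)
-25*(22 + S(-4)) = -25*(22 + (-7 + 2*(-4)**2)) = -25*(22 + (-7 + 2*16)) = -25*(22 + (-7 + 32)) = -25*(22 + 25) = -25*47 = -1175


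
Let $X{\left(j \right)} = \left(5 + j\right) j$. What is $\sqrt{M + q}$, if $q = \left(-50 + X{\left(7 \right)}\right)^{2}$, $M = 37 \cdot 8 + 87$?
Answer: $9 \sqrt{19} \approx 39.23$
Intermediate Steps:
$X{\left(j \right)} = j \left(5 + j\right)$
$M = 383$ ($M = 296 + 87 = 383$)
$q = 1156$ ($q = \left(-50 + 7 \left(5 + 7\right)\right)^{2} = \left(-50 + 7 \cdot 12\right)^{2} = \left(-50 + 84\right)^{2} = 34^{2} = 1156$)
$\sqrt{M + q} = \sqrt{383 + 1156} = \sqrt{1539} = 9 \sqrt{19}$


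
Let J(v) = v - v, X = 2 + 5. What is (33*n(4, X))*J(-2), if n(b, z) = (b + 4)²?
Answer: 0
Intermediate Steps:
X = 7
n(b, z) = (4 + b)²
J(v) = 0
(33*n(4, X))*J(-2) = (33*(4 + 4)²)*0 = (33*8²)*0 = (33*64)*0 = 2112*0 = 0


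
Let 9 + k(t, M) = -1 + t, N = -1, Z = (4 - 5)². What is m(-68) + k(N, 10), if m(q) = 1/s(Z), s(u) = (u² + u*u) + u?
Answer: -32/3 ≈ -10.667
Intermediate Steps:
Z = 1 (Z = (-1)² = 1)
s(u) = u + 2*u² (s(u) = (u² + u²) + u = 2*u² + u = u + 2*u²)
k(t, M) = -10 + t (k(t, M) = -9 + (-1 + t) = -10 + t)
m(q) = ⅓ (m(q) = 1/(1*(1 + 2*1)) = 1/(1*(1 + 2)) = 1/(1*3) = 1/3 = ⅓)
m(-68) + k(N, 10) = ⅓ + (-10 - 1) = ⅓ - 11 = -32/3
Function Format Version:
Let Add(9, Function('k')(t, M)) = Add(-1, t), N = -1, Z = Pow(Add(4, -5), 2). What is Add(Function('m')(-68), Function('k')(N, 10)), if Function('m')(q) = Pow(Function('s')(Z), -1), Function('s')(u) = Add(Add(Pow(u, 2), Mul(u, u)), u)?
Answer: Rational(-32, 3) ≈ -10.667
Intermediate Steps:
Z = 1 (Z = Pow(-1, 2) = 1)
Function('s')(u) = Add(u, Mul(2, Pow(u, 2))) (Function('s')(u) = Add(Add(Pow(u, 2), Pow(u, 2)), u) = Add(Mul(2, Pow(u, 2)), u) = Add(u, Mul(2, Pow(u, 2))))
Function('k')(t, M) = Add(-10, t) (Function('k')(t, M) = Add(-9, Add(-1, t)) = Add(-10, t))
Function('m')(q) = Rational(1, 3) (Function('m')(q) = Pow(Mul(1, Add(1, Mul(2, 1))), -1) = Pow(Mul(1, Add(1, 2)), -1) = Pow(Mul(1, 3), -1) = Pow(3, -1) = Rational(1, 3))
Add(Function('m')(-68), Function('k')(N, 10)) = Add(Rational(1, 3), Add(-10, -1)) = Add(Rational(1, 3), -11) = Rational(-32, 3)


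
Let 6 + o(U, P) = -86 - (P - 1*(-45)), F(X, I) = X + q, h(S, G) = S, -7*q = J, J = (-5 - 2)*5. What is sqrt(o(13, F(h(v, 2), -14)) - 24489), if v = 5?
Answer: 2*I*sqrt(6159) ≈ 156.96*I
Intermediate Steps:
J = -35 (J = -7*5 = -35)
q = 5 (q = -1/7*(-35) = 5)
F(X, I) = 5 + X (F(X, I) = X + 5 = 5 + X)
o(U, P) = -137 - P (o(U, P) = -6 + (-86 - (P - 1*(-45))) = -6 + (-86 - (P + 45)) = -6 + (-86 - (45 + P)) = -6 + (-86 + (-45 - P)) = -6 + (-131 - P) = -137 - P)
sqrt(o(13, F(h(v, 2), -14)) - 24489) = sqrt((-137 - (5 + 5)) - 24489) = sqrt((-137 - 1*10) - 24489) = sqrt((-137 - 10) - 24489) = sqrt(-147 - 24489) = sqrt(-24636) = 2*I*sqrt(6159)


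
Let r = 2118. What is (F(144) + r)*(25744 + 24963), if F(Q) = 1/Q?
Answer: 15465280051/144 ≈ 1.0740e+8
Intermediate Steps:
(F(144) + r)*(25744 + 24963) = (1/144 + 2118)*(25744 + 24963) = (1/144 + 2118)*50707 = (304993/144)*50707 = 15465280051/144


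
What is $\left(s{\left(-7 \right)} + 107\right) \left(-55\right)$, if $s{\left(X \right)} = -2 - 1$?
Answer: $-5720$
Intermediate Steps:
$s{\left(X \right)} = -3$ ($s{\left(X \right)} = -2 - 1 = -3$)
$\left(s{\left(-7 \right)} + 107\right) \left(-55\right) = \left(-3 + 107\right) \left(-55\right) = 104 \left(-55\right) = -5720$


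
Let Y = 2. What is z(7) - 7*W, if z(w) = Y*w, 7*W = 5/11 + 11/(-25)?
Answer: 3846/275 ≈ 13.985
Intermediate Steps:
W = 4/1925 (W = (5/11 + 11/(-25))/7 = (5*(1/11) + 11*(-1/25))/7 = (5/11 - 11/25)/7 = (⅐)*(4/275) = 4/1925 ≈ 0.0020779)
z(w) = 2*w
z(7) - 7*W = 2*7 - 7*4/1925 = 14 - 4/275 = 3846/275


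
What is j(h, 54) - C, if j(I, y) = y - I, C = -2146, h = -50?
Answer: 2250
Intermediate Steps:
j(h, 54) - C = (54 - 1*(-50)) - 1*(-2146) = (54 + 50) + 2146 = 104 + 2146 = 2250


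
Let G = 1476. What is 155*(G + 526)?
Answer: 310310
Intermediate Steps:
155*(G + 526) = 155*(1476 + 526) = 155*2002 = 310310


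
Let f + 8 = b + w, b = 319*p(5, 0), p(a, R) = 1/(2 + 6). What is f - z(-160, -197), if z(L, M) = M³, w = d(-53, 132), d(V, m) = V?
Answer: 61162815/8 ≈ 7.6454e+6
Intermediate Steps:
w = -53
p(a, R) = ⅛ (p(a, R) = 1/8 = ⅛)
b = 319/8 (b = 319*(⅛) = 319/8 ≈ 39.875)
f = -169/8 (f = -8 + (319/8 - 53) = -8 - 105/8 = -169/8 ≈ -21.125)
f - z(-160, -197) = -169/8 - 1*(-197)³ = -169/8 - 1*(-7645373) = -169/8 + 7645373 = 61162815/8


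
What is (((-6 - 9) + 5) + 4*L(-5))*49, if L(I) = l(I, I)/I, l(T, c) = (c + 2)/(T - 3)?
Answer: -5047/10 ≈ -504.70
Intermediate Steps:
l(T, c) = (2 + c)/(-3 + T)
L(I) = (2 + I)/(I*(-3 + I)) (L(I) = ((2 + I)/(-3 + I))/I = (2 + I)/(I*(-3 + I)))
(((-6 - 9) + 5) + 4*L(-5))*49 = (((-6 - 9) + 5) + 4*((2 - 5)/((-5)*(-3 - 5))))*49 = ((-15 + 5) + 4*(-1/5*(-3)/(-8)))*49 = (-10 + 4*(-1/5*(-1/8)*(-3)))*49 = (-10 + 4*(-3/40))*49 = (-10 - 3/10)*49 = -103/10*49 = -5047/10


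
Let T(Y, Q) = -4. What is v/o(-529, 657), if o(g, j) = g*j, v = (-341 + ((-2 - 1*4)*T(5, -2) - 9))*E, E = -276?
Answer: -1304/5037 ≈ -0.25888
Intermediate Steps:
v = 89976 (v = (-341 + ((-2 - 1*4)*(-4) - 9))*(-276) = (-341 + ((-2 - 4)*(-4) - 9))*(-276) = (-341 + (-6*(-4) - 9))*(-276) = (-341 + (24 - 9))*(-276) = (-341 + 15)*(-276) = -326*(-276) = 89976)
v/o(-529, 657) = 89976/((-529*657)) = 89976/(-347553) = 89976*(-1/347553) = -1304/5037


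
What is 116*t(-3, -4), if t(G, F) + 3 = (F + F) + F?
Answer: -1740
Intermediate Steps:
t(G, F) = -3 + 3*F (t(G, F) = -3 + ((F + F) + F) = -3 + (2*F + F) = -3 + 3*F)
116*t(-3, -4) = 116*(-3 + 3*(-4)) = 116*(-3 - 12) = 116*(-15) = -1740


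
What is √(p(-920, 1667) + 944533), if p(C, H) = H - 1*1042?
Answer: √945158 ≈ 972.19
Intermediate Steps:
p(C, H) = -1042 + H (p(C, H) = H - 1042 = -1042 + H)
√(p(-920, 1667) + 944533) = √((-1042 + 1667) + 944533) = √(625 + 944533) = √945158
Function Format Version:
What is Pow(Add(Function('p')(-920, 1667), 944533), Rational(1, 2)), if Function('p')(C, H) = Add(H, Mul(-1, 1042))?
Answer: Pow(945158, Rational(1, 2)) ≈ 972.19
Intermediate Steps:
Function('p')(C, H) = Add(-1042, H) (Function('p')(C, H) = Add(H, -1042) = Add(-1042, H))
Pow(Add(Function('p')(-920, 1667), 944533), Rational(1, 2)) = Pow(Add(Add(-1042, 1667), 944533), Rational(1, 2)) = Pow(Add(625, 944533), Rational(1, 2)) = Pow(945158, Rational(1, 2))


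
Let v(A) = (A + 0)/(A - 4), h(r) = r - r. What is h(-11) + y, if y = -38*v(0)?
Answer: 0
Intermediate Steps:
h(r) = 0
v(A) = A/(-4 + A)
y = 0 (y = -0/(-4 + 0) = -0/(-4) = -0*(-1)/4 = -38*0 = 0)
h(-11) + y = 0 + 0 = 0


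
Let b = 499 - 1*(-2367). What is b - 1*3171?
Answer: -305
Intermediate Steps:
b = 2866 (b = 499 + 2367 = 2866)
b - 1*3171 = 2866 - 1*3171 = 2866 - 3171 = -305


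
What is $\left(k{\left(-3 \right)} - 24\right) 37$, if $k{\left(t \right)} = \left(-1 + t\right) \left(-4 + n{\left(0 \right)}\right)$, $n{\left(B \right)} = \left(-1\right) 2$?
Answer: $0$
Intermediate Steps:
$n{\left(B \right)} = -2$
$k{\left(t \right)} = 6 - 6 t$ ($k{\left(t \right)} = \left(-1 + t\right) \left(-4 - 2\right) = \left(-1 + t\right) \left(-6\right) = 6 - 6 t$)
$\left(k{\left(-3 \right)} - 24\right) 37 = \left(\left(6 - -18\right) - 24\right) 37 = \left(\left(6 + 18\right) - 24\right) 37 = \left(24 - 24\right) 37 = 0 \cdot 37 = 0$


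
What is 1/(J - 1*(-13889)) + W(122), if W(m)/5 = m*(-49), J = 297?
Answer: -424019539/14186 ≈ -29890.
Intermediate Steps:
W(m) = -245*m (W(m) = 5*(m*(-49)) = 5*(-49*m) = -245*m)
1/(J - 1*(-13889)) + W(122) = 1/(297 - 1*(-13889)) - 245*122 = 1/(297 + 13889) - 29890 = 1/14186 - 29890 = -424019539/14186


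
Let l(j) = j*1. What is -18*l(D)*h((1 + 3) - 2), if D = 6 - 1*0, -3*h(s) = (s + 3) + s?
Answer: 252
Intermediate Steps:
h(s) = -1 - 2*s/3 (h(s) = -((s + 3) + s)/3 = -((3 + s) + s)/3 = -(3 + 2*s)/3 = -1 - 2*s/3)
D = 6 (D = 6 + 0 = 6)
l(j) = j
-18*l(D)*h((1 + 3) - 2) = -108*(-1 - 2*((1 + 3) - 2)/3) = -108*(-1 - 2*(4 - 2)/3) = -108*(-1 - ⅔*2) = -108*(-1 - 4/3) = -108*(-7)/3 = -18*(-14) = 252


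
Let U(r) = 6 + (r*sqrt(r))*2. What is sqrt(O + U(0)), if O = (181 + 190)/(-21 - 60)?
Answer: sqrt(115)/9 ≈ 1.1915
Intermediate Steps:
U(r) = 6 + 2*r**(3/2) (U(r) = 6 + r**(3/2)*2 = 6 + 2*r**(3/2))
O = -371/81 (O = 371/(-81) = 371*(-1/81) = -371/81 ≈ -4.5802)
sqrt(O + U(0)) = sqrt(-371/81 + (6 + 2*0**(3/2))) = sqrt(-371/81 + (6 + 2*0)) = sqrt(-371/81 + (6 + 0)) = sqrt(-371/81 + 6) = sqrt(115/81) = sqrt(115)/9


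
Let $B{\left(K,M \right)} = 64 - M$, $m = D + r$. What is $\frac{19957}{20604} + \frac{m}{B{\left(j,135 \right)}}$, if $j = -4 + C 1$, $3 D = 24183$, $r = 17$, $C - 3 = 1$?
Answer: $- \frac{165022165}{1462884} \approx -112.81$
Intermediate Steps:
$C = 4$ ($C = 3 + 1 = 4$)
$D = 8061$ ($D = \frac{1}{3} \cdot 24183 = 8061$)
$j = 0$ ($j = -4 + 4 \cdot 1 = -4 + 4 = 0$)
$m = 8078$ ($m = 8061 + 17 = 8078$)
$\frac{19957}{20604} + \frac{m}{B{\left(j,135 \right)}} = \frac{19957}{20604} + \frac{8078}{64 - 135} = 19957 \cdot \frac{1}{20604} + \frac{8078}{64 - 135} = \frac{19957}{20604} + \frac{8078}{-71} = \frac{19957}{20604} + 8078 \left(- \frac{1}{71}\right) = \frac{19957}{20604} - \frac{8078}{71} = - \frac{165022165}{1462884}$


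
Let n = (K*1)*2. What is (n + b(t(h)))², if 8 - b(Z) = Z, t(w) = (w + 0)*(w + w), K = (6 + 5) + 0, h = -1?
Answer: 784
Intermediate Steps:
K = 11 (K = 11 + 0 = 11)
t(w) = 2*w² (t(w) = w*(2*w) = 2*w²)
b(Z) = 8 - Z
n = 22 (n = (11*1)*2 = 11*2 = 22)
(n + b(t(h)))² = (22 + (8 - 2*(-1)²))² = (22 + (8 - 2))² = (22 + 6)² = 28² = 784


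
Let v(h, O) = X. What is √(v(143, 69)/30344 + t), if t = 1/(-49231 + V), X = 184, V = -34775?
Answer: √68270860268390/106211586 ≈ 0.077794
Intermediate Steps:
v(h, O) = 184
t = -1/84006 (t = 1/(-49231 - 34775) = 1/(-84006) = -1/84006 ≈ -1.1904e-5)
√(v(143, 69)/30344 + t) = √(184/30344 - 1/84006) = √(184*(1/30344) - 1/84006) = √(23/3793 - 1/84006) = √(1928345/318634758) = √68270860268390/106211586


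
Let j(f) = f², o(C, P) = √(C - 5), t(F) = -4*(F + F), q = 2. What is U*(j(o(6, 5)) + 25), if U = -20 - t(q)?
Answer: -104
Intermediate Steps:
t(F) = -8*F
o(C, P) = √(-5 + C)
U = -4 (U = -20 - (-8)*2 = -20 - 1*(-16) = -20 + 16 = -4)
U*(j(o(6, 5)) + 25) = -4*((√(-5 + 6))² + 25) = -4*((√1)² + 25) = -4*(1² + 25) = -4*(1 + 25) = -4*26 = -104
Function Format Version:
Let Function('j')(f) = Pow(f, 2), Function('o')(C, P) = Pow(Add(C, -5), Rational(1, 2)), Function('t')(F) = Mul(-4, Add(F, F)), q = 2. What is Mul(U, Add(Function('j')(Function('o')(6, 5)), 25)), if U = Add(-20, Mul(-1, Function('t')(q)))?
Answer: -104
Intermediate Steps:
Function('t')(F) = Mul(-8, F) (Function('t')(F) = Mul(-4, Mul(2, F)) = Mul(-8, F))
Function('o')(C, P) = Pow(Add(-5, C), Rational(1, 2))
U = -4 (U = Add(-20, Mul(-1, Mul(-8, 2))) = Add(-20, Mul(-1, -16)) = Add(-20, 16) = -4)
Mul(U, Add(Function('j')(Function('o')(6, 5)), 25)) = Mul(-4, Add(Pow(Pow(Add(-5, 6), Rational(1, 2)), 2), 25)) = Mul(-4, Add(Pow(Pow(1, Rational(1, 2)), 2), 25)) = Mul(-4, Add(Pow(1, 2), 25)) = Mul(-4, Add(1, 25)) = Mul(-4, 26) = -104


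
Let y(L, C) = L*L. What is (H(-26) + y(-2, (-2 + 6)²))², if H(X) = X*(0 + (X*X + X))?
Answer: 285474816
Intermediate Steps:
y(L, C) = L²
H(X) = X*(X + X²) (H(X) = X*(0 + (X² + X)) = X*(0 + (X + X²)) = X*(X + X²))
(H(-26) + y(-2, (-2 + 6)²))² = ((-26)²*(1 - 26) + (-2)²)² = (676*(-25) + 4)² = (-16900 + 4)² = (-16896)² = 285474816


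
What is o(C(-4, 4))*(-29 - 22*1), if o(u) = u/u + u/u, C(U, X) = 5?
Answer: -102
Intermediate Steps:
o(u) = 2 (o(u) = 1 + 1 = 2)
o(C(-4, 4))*(-29 - 22*1) = 2*(-29 - 22*1) = 2*(-29 - 22) = 2*(-51) = -102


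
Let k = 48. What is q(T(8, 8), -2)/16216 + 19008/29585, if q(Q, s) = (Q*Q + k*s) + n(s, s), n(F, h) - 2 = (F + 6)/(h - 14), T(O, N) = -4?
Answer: 1223674807/1919001440 ≈ 0.63766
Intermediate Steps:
n(F, h) = 2 + (6 + F)/(-14 + h) (n(F, h) = 2 + (F + 6)/(h - 14) = 2 + (6 + F)/(-14 + h))
q(Q, s) = Q**2 + 48*s + (-22 + 3*s)/(-14 + s) (q(Q, s) = (Q*Q + 48*s) + (-22 + s + 2*s)/(-14 + s) = (Q**2 + 48*s) + (-22 + 3*s)/(-14 + s) = Q**2 + 48*s + (-22 + 3*s)/(-14 + s))
q(T(8, 8), -2)/16216 + 19008/29585 = ((-22 + 3*(-2) + (-14 - 2)*((-4)**2 + 48*(-2)))/(-14 - 2))/16216 + 19008/29585 = ((-22 - 6 - 16*(16 - 96))/(-16))*(1/16216) + 19008*(1/29585) = -(-22 - 6 - 16*(-80))/16*(1/16216) + 19008/29585 = -(-22 - 6 + 1280)/16*(1/16216) + 19008/29585 = -1/16*1252*(1/16216) + 19008/29585 = -313/4*1/16216 + 19008/29585 = -313/64864 + 19008/29585 = 1223674807/1919001440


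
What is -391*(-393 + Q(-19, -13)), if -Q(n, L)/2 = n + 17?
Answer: 152099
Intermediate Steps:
Q(n, L) = -34 - 2*n (Q(n, L) = -2*(n + 17) = -2*(17 + n) = -34 - 2*n)
-391*(-393 + Q(-19, -13)) = -391*(-393 + (-34 - 2*(-19))) = -391*(-393 + (-34 + 38)) = -391*(-393 + 4) = -391*(-389) = 152099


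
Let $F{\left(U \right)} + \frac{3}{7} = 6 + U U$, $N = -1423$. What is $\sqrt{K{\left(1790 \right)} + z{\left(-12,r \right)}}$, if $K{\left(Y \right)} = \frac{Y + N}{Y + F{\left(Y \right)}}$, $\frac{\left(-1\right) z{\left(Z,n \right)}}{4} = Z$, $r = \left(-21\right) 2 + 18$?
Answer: $\frac{\sqrt{24173364259477389}}{22441269} \approx 6.9282$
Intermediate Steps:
$r = -24$ ($r = -42 + 18 = -24$)
$F{\left(U \right)} = \frac{39}{7} + U^{2}$ ($F{\left(U \right)} = - \frac{3}{7} + \left(6 + U U\right) = - \frac{3}{7} + \left(6 + U^{2}\right) = \frac{39}{7} + U^{2}$)
$z{\left(Z,n \right)} = - 4 Z$
$K{\left(Y \right)} = \frac{-1423 + Y}{\frac{39}{7} + Y + Y^{2}}$ ($K{\left(Y \right)} = \frac{Y - 1423}{Y + \left(\frac{39}{7} + Y^{2}\right)} = \frac{-1423 + Y}{\frac{39}{7} + Y + Y^{2}}$)
$\sqrt{K{\left(1790 \right)} + z{\left(-12,r \right)}} = \sqrt{\frac{7 \left(-1423 + 1790\right)}{39 + 7 \cdot 1790 + 7 \cdot 1790^{2}} - -48} = \sqrt{7 \frac{1}{39 + 12530 + 7 \cdot 3204100} \cdot 367 + 48} = \sqrt{7 \frac{1}{39 + 12530 + 22428700} \cdot 367 + 48} = \sqrt{7 \cdot \frac{1}{22441269} \cdot 367 + 48} = \sqrt{\frac{2569}{22441269} + 48} = \sqrt{\frac{1077183481}{22441269}} = \frac{\sqrt{24173364259477389}}{22441269}$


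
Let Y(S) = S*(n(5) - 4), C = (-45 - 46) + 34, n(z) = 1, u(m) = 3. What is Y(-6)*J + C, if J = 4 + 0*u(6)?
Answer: 15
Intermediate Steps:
C = -57 (C = -91 + 34 = -57)
J = 4 (J = 4 + 0*3 = 4 + 0 = 4)
Y(S) = -3*S (Y(S) = S*(1 - 4) = S*(-3) = -3*S)
Y(-6)*J + C = -3*(-6)*4 - 57 = 18*4 - 57 = 72 - 57 = 15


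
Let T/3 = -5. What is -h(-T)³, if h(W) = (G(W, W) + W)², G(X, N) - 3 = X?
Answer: -1291467969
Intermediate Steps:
T = -15 (T = 3*(-5) = -15)
G(X, N) = 3 + X
h(W) = (3 + 2*W)² (h(W) = ((3 + W) + W)² = (3 + 2*W)²)
-h(-T)³ = -((3 + 2*(-1*(-15)))²)³ = -((3 + 2*15)²)³ = -((3 + 30)²)³ = -(33²)³ = -1*1089³ = -1*1291467969 = -1291467969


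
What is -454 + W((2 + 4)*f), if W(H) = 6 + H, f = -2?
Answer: -460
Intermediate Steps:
-454 + W((2 + 4)*f) = -454 + (6 + (2 + 4)*(-2)) = -454 + (6 + 6*(-2)) = -454 + (6 - 12) = -454 - 6 = -460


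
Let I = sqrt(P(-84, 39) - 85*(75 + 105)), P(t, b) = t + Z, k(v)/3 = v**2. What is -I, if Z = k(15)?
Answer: -I*sqrt(14709) ≈ -121.28*I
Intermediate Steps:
k(v) = 3*v**2
Z = 675 (Z = 3*15**2 = 3*225 = 675)
P(t, b) = 675 + t (P(t, b) = t + 675 = 675 + t)
I = I*sqrt(14709) (I = sqrt((675 - 84) - 85*(75 + 105)) = sqrt(591 - 85*180) = sqrt(591 - 15300) = sqrt(-14709) = I*sqrt(14709) ≈ 121.28*I)
-I = -I*sqrt(14709)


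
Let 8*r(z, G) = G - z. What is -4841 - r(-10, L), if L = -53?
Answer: -38685/8 ≈ -4835.6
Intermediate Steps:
r(z, G) = -z/8 + G/8 (r(z, G) = (G - z)/8 = -z/8 + G/8)
-4841 - r(-10, L) = -4841 - (-1/8*(-10) + (1/8)*(-53)) = -4841 - (5/4 - 53/8) = -4841 - 1*(-43/8) = -4841 + 43/8 = -38685/8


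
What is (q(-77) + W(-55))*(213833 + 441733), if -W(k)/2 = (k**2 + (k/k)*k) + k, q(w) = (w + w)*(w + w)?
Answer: 11725453476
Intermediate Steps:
q(w) = 4*w**2 (q(w) = (2*w)*(2*w) = 4*w**2)
W(k) = -4*k - 2*k**2 (W(k) = -2*((k**2 + (k/k)*k) + k) = -2*((k**2 + 1*k) + k) = -2*((k**2 + k) + k) = -2*((k + k**2) + k) = -2*(k**2 + 2*k) = -4*k - 2*k**2)
(q(-77) + W(-55))*(213833 + 441733) = (4*(-77)**2 - 2*(-55)*(2 - 55))*(213833 + 441733) = (4*5929 - 2*(-55)*(-53))*655566 = (23716 - 5830)*655566 = 17886*655566 = 11725453476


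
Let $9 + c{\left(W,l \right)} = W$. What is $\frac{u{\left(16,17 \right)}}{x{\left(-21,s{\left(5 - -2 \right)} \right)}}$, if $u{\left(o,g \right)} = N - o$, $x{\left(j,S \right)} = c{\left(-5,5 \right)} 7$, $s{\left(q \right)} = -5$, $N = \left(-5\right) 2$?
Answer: $\frac{13}{49} \approx 0.26531$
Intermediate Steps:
$c{\left(W,l \right)} = -9 + W$
$N = -10$
$x{\left(j,S \right)} = -98$ ($x{\left(j,S \right)} = \left(-9 - 5\right) 7 = \left(-14\right) 7 = -98$)
$u{\left(o,g \right)} = -10 - o$
$\frac{u{\left(16,17 \right)}}{x{\left(-21,s{\left(5 - -2 \right)} \right)}} = \frac{-10 - 16}{-98} = \left(-10 - 16\right) \left(- \frac{1}{98}\right) = \left(-26\right) \left(- \frac{1}{98}\right) = \frac{13}{49}$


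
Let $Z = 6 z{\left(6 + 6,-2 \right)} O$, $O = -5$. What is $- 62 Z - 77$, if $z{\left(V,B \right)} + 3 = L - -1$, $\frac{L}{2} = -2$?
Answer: $-11237$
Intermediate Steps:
$L = -4$ ($L = 2 \left(-2\right) = -4$)
$z{\left(V,B \right)} = -6$ ($z{\left(V,B \right)} = -3 - 3 = -6$)
$Z = 180$ ($Z = 6 \left(-6\right) \left(-5\right) = \left(-36\right) \left(-5\right) = 180$)
$- 62 Z - 77 = \left(-62\right) 180 - 77 = -11160 - 77 = -11237$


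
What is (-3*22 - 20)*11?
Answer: -946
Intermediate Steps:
(-3*22 - 20)*11 = (-66 - 20)*11 = -86*11 = -946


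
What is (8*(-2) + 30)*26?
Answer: 364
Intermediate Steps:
(8*(-2) + 30)*26 = (-16 + 30)*26 = 14*26 = 364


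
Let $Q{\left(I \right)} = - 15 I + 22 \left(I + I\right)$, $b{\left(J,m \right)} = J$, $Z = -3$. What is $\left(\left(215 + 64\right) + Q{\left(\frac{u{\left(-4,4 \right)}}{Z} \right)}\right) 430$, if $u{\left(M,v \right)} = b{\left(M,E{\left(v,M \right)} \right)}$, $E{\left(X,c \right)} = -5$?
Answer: $\frac{409790}{3} \approx 1.366 \cdot 10^{5}$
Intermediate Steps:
$u{\left(M,v \right)} = M$
$Q{\left(I \right)} = 29 I$ ($Q{\left(I \right)} = - 15 I + 22 \cdot 2 I = - 15 I + 44 I = 29 I$)
$\left(\left(215 + 64\right) + Q{\left(\frac{u{\left(-4,4 \right)}}{Z} \right)}\right) 430 = \left(\left(215 + 64\right) + 29 \left(- \frac{4}{-3}\right)\right) 430 = \left(279 + 29 \left(\left(-4\right) \left(- \frac{1}{3}\right)\right)\right) 430 = \left(279 + 29 \cdot \frac{4}{3}\right) 430 = \left(279 + \frac{116}{3}\right) 430 = \frac{953}{3} \cdot 430 = \frac{409790}{3}$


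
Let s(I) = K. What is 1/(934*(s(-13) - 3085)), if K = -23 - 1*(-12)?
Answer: -1/2891664 ≈ -3.4582e-7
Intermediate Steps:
K = -11 (K = -23 + 12 = -11)
s(I) = -11
1/(934*(s(-13) - 3085)) = 1/(934*(-11 - 3085)) = 1/(934*(-3096)) = 1/(-2891664) = -1/2891664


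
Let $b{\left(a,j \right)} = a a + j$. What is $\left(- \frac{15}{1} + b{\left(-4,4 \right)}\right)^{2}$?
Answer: $25$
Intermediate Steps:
$b{\left(a,j \right)} = j + a^{2}$ ($b{\left(a,j \right)} = a^{2} + j = j + a^{2}$)
$\left(- \frac{15}{1} + b{\left(-4,4 \right)}\right)^{2} = \left(- \frac{15}{1} + \left(4 + \left(-4\right)^{2}\right)\right)^{2} = \left(\left(-15\right) 1 + \left(4 + 16\right)\right)^{2} = \left(-15 + 20\right)^{2} = 5^{2} = 25$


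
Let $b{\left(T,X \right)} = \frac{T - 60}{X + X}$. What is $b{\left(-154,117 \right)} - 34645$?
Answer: $- \frac{4053572}{117} \approx -34646.0$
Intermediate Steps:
$b{\left(T,X \right)} = \frac{-60 + T}{2 X}$
$b{\left(-154,117 \right)} - 34645 = \frac{-60 - 154}{2 \cdot 117} - 34645 = \frac{1}{2} \cdot \frac{1}{117} \left(-214\right) - 34645 = - \frac{107}{117} - 34645 = - \frac{4053572}{117}$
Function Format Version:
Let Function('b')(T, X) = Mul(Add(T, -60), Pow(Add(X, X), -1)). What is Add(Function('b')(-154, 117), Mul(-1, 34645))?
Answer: Rational(-4053572, 117) ≈ -34646.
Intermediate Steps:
Function('b')(T, X) = Mul(Rational(1, 2), Pow(X, -1), Add(-60, T)) (Function('b')(T, X) = Mul(Add(-60, T), Pow(Mul(2, X), -1)) = Mul(Add(-60, T), Mul(Rational(1, 2), Pow(X, -1))) = Mul(Rational(1, 2), Pow(X, -1), Add(-60, T)))
Add(Function('b')(-154, 117), Mul(-1, 34645)) = Add(Mul(Rational(1, 2), Pow(117, -1), Add(-60, -154)), Mul(-1, 34645)) = Add(Mul(Rational(1, 2), Rational(1, 117), -214), -34645) = Add(Rational(-107, 117), -34645) = Rational(-4053572, 117)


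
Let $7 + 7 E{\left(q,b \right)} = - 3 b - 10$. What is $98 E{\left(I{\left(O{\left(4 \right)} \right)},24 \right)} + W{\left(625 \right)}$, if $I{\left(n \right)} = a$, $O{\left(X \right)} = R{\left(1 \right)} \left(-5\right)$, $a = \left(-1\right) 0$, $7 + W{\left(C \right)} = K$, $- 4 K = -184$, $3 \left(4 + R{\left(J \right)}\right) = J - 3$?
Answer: $-1207$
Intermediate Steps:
$R{\left(J \right)} = -5 + \frac{J}{3}$ ($R{\left(J \right)} = -4 + \frac{J - 3}{3} = -4 + \frac{-3 + J}{3} = -4 + \left(-1 + \frac{J}{3}\right) = -5 + \frac{J}{3}$)
$K = 46$ ($K = \left(- \frac{1}{4}\right) \left(-184\right) = 46$)
$W{\left(C \right)} = 39$ ($W{\left(C \right)} = -7 + 46 = 39$)
$a = 0$
$O{\left(X \right)} = \frac{70}{3}$ ($O{\left(X \right)} = \left(-5 + \frac{1}{3} \cdot 1\right) \left(-5\right) = \left(-5 + \frac{1}{3}\right) \left(-5\right) = \left(- \frac{14}{3}\right) \left(-5\right) = \frac{70}{3}$)
$I{\left(n \right)} = 0$
$E{\left(q,b \right)} = - \frac{17}{7} - \frac{3 b}{7}$ ($E{\left(q,b \right)} = -1 + \frac{- 3 b - 10}{7} = -1 + \frac{-10 - 3 b}{7} = -1 - \left(\frac{10}{7} + \frac{3 b}{7}\right) = - \frac{17}{7} - \frac{3 b}{7}$)
$98 E{\left(I{\left(O{\left(4 \right)} \right)},24 \right)} + W{\left(625 \right)} = 98 \left(- \frac{17}{7} - \frac{72}{7}\right) + 39 = 98 \left(- \frac{89}{7}\right) + 39 = -1246 + 39 = -1207$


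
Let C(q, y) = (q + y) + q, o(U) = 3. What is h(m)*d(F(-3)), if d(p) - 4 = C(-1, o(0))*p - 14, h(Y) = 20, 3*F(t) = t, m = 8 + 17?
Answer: -220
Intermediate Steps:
C(q, y) = y + 2*q
m = 25
F(t) = t/3
d(p) = -10 + p (d(p) = 4 + ((3 + 2*(-1))*p - 14) = 4 + ((3 - 2)*p - 14) = 4 + (1*p - 14) = 4 + (p - 14) = 4 + (-14 + p) = -10 + p)
h(m)*d(F(-3)) = 20*(-10 + (1/3)*(-3)) = 20*(-10 - 1) = 20*(-11) = -220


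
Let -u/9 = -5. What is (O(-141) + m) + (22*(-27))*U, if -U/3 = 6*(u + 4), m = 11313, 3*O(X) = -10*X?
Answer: 535691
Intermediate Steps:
u = 45 (u = -9*(-5) = 45)
O(X) = -10*X/3 (O(X) = (-10*X)/3 = -10*X/3)
U = -882 (U = -18*(45 + 4) = -18*49 = -3*294 = -882)
(O(-141) + m) + (22*(-27))*U = (-10/3*(-141) + 11313) + (22*(-27))*(-882) = (470 + 11313) - 594*(-882) = 11783 + 523908 = 535691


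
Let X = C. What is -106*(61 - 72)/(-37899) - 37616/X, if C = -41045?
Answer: 1377750314/1555564455 ≈ 0.88569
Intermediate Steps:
X = -41045
-106*(61 - 72)/(-37899) - 37616/X = -106*(61 - 72)/(-37899) - 37616/(-41045) = -106*(-11)*(-1/37899) - 37616*(-1/41045) = 1166*(-1/37899) + 37616/41045 = -1166/37899 + 37616/41045 = 1377750314/1555564455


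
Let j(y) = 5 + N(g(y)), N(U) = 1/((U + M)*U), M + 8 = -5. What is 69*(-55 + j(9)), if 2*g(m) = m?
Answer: -176042/51 ≈ -3451.8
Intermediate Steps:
M = -13 (M = -8 - 5 = -13)
g(m) = m/2
N(U) = 1/(U*(-13 + U)) (N(U) = 1/((U - 13)*U) = 1/((-13 + U)*U) = 1/(U*(-13 + U)))
j(y) = 5 + 2/(y*(-13 + y/2)) (j(y) = 5 + 1/(((y/2))*(-13 + y/2)) = 5 + (2/y)/(-13 + y/2) = 5 + 2/(y*(-13 + y/2)))
69*(-55 + j(9)) = 69*(-55 + (4 + 5*9*(-26 + 9))/(9*(-26 + 9))) = 69*(-55 + (⅑)*(4 + 5*9*(-17))/(-17)) = 69*(-55 + (⅑)*(-1/17)*(4 - 765)) = 69*(-55 + (⅑)*(-1/17)*(-761)) = 69*(-55 + 761/153) = 69*(-7654/153) = -176042/51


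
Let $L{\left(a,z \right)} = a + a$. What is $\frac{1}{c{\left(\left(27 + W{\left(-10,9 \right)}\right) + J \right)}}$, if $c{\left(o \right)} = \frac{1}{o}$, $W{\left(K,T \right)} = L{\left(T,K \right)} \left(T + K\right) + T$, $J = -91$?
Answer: $-73$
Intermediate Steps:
$L{\left(a,z \right)} = 2 a$
$W{\left(K,T \right)} = T + 2 T \left(K + T\right)$ ($W{\left(K,T \right)} = 2 T \left(T + K\right) + T = 2 T \left(K + T\right) + T = T + 2 T \left(K + T\right)$)
$\frac{1}{c{\left(\left(27 + W{\left(-10,9 \right)}\right) + J \right)}} = \frac{1}{\frac{1}{\left(27 + 9 \left(1 + 2 \left(-10\right) + 2 \cdot 9\right)\right) - 91}} = \frac{1}{\frac{1}{\left(27 + 9 \left(1 - 20 + 18\right)\right) - 91}} = \frac{1}{\frac{1}{\left(27 + 9 \left(-1\right)\right) - 91}} = \frac{1}{\frac{1}{\left(27 - 9\right) - 91}} = \frac{1}{\frac{1}{18 - 91}} = \frac{1}{\frac{1}{-73}} = \frac{1}{- \frac{1}{73}} = -73$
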